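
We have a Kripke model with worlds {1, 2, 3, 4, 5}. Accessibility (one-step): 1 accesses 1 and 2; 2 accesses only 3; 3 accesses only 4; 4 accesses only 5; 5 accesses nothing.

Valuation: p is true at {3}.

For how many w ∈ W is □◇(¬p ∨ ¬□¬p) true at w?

1: successors {1, 2}; ◇(¬p ∨ ¬□¬p) there: 1:T, 2:F. ✗
2: successors {3}; ◇(¬p ∨ ¬□¬p) there: 3:T. ✓
3: successors {4}; ◇(¬p ∨ ¬□¬p) there: 4:T. ✓
4: successors {5}; ◇(¬p ∨ ¬□¬p) there: 5:F. ✗
5: no successors, so □◇(¬p ∨ ¬□¬p) holds vacuously. ✓
Satisfying worlds: {2, 3, 5}.

3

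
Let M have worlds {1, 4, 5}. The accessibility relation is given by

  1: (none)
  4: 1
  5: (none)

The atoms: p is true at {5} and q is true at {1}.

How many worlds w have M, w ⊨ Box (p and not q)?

1: no successors, so Box (p and not q) holds vacuously. ✓
4: successors {1}; p and not q there: 1:F. ✗
5: no successors, so Box (p and not q) holds vacuously. ✓
Satisfying worlds: {1, 5}.

2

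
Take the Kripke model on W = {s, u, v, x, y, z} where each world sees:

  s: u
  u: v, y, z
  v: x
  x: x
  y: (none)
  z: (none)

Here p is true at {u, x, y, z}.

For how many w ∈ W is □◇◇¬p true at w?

s: successors {u}; ◇◇¬p there: u:F. ✗
u: successors {v, y, z}; ◇◇¬p there: v:F, y:F, z:F. ✗
v: successors {x}; ◇◇¬p there: x:F. ✗
x: successors {x}; ◇◇¬p there: x:F. ✗
y: no successors, so □◇◇¬p holds vacuously. ✓
z: no successors, so □◇◇¬p holds vacuously. ✓
Satisfying worlds: {y, z}.

2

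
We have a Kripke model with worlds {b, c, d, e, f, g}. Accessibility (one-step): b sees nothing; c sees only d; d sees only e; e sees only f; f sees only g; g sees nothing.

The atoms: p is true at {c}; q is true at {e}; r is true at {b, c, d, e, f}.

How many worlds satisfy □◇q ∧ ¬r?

1

b: □◇q is T, ¬r is F. ✗
c: □◇q is T, ¬r is F. ✗
d: □◇q is F, ¬r is F. ✗
e: □◇q is F, ¬r is F. ✗
f: □◇q is F, ¬r is F. ✗
g: □◇q is T, ¬r is T. ✓
Satisfying worlds: {g}.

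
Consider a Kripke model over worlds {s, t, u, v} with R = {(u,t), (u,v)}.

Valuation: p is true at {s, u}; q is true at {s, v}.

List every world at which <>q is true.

{u}

s: no successors, so <>q fails. ✗
t: no successors, so <>q fails. ✗
u: successors {t, v}; q there: t:F, v:T. ✓
v: no successors, so <>q fails. ✗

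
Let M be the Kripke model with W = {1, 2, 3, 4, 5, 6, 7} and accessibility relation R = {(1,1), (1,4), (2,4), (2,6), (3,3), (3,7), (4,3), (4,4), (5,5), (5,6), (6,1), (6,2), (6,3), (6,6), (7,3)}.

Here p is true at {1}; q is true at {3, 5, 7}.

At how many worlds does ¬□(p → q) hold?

1: □(p → q) is F. ✓
2: □(p → q) is T. ✗
3: □(p → q) is T. ✗
4: □(p → q) is T. ✗
5: □(p → q) is T. ✗
6: □(p → q) is F. ✓
7: □(p → q) is T. ✗
Satisfying worlds: {1, 6}.

2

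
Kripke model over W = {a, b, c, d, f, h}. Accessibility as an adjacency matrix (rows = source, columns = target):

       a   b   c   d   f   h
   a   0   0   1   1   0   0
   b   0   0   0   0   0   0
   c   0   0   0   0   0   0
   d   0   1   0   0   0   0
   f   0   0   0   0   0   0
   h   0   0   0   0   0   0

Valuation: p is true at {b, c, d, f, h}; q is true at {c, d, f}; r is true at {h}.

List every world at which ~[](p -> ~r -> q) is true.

{d}

a: [](p -> ~r -> q) is T. ✗
b: [](p -> ~r -> q) is T. ✗
c: [](p -> ~r -> q) is T. ✗
d: [](p -> ~r -> q) is F. ✓
f: [](p -> ~r -> q) is T. ✗
h: [](p -> ~r -> q) is T. ✗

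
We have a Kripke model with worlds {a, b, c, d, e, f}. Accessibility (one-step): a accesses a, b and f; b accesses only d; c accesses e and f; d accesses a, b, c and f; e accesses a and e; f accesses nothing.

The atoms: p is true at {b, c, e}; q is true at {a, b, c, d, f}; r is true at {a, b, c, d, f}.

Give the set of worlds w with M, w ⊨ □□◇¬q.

{f}

a: successors {a, b, f}; □◇¬q there: a:F, b:F, f:T. ✗
b: successors {d}; □◇¬q there: d:F. ✗
c: successors {e, f}; □◇¬q there: e:F, f:T. ✗
d: successors {a, b, c, f}; □◇¬q there: a:F, b:F, c:F, f:T. ✗
e: successors {a, e}; □◇¬q there: a:F, e:F. ✗
f: no successors, so □□◇¬q holds vacuously. ✓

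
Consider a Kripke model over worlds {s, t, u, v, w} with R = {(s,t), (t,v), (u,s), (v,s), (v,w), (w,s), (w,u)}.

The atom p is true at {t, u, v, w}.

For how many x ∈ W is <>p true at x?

s: successors {t}; p there: t:T. ✓
t: successors {v}; p there: v:T. ✓
u: successors {s}; p there: s:F. ✗
v: successors {s, w}; p there: s:F, w:T. ✓
w: successors {s, u}; p there: s:F, u:T. ✓
Satisfying worlds: {s, t, v, w}.

4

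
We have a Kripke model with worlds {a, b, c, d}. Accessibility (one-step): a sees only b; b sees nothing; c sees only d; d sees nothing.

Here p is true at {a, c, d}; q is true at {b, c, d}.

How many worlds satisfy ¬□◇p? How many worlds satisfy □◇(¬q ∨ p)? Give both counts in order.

For ¬□◇p:
a: □◇p is F. ✓
b: □◇p is T. ✗
c: □◇p is F. ✓
d: □◇p is T. ✗
— 2 worlds.
For □◇(¬q ∨ p):
a: successors {b}; ◇(¬q ∨ p) there: b:F. ✗
b: no successors, so □◇(¬q ∨ p) holds vacuously. ✓
c: successors {d}; ◇(¬q ∨ p) there: d:F. ✗
d: no successors, so □◇(¬q ∨ p) holds vacuously. ✓
— 2 worlds.

2 and 2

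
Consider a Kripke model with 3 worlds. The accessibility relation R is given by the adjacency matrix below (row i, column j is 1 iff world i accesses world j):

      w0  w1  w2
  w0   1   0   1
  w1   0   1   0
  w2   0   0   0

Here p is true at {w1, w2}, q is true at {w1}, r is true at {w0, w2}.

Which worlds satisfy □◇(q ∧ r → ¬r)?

{w1, w2}

w0: successors {w0, w2}; ◇(q ∧ r → ¬r) there: w0:T, w2:F. ✗
w1: successors {w1}; ◇(q ∧ r → ¬r) there: w1:T. ✓
w2: no successors, so □◇(q ∧ r → ¬r) holds vacuously. ✓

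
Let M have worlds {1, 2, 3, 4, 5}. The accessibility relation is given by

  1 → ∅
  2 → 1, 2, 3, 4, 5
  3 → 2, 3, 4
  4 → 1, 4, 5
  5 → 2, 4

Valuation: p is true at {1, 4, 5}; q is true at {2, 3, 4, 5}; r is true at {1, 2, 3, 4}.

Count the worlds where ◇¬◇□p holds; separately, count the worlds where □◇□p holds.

For ◇¬◇□p:
1: no successors, so ◇¬◇□p fails. ✗
2: successors {1, 2, 3, 4, 5}; ¬◇□p there: 1:T, 2:F, 3:F, 4:F, 5:F. ✓
3: successors {2, 3, 4}; ¬◇□p there: 2:F, 3:F, 4:F. ✗
4: successors {1, 4, 5}; ¬◇□p there: 1:T, 4:F, 5:F. ✓
5: successors {2, 4}; ¬◇□p there: 2:F, 4:F. ✗
— 2 worlds.
For □◇□p:
1: no successors, so □◇□p holds vacuously. ✓
2: successors {1, 2, 3, 4, 5}; ◇□p there: 1:F, 2:T, 3:T, 4:T, 5:T. ✗
3: successors {2, 3, 4}; ◇□p there: 2:T, 3:T, 4:T. ✓
4: successors {1, 4, 5}; ◇□p there: 1:F, 4:T, 5:T. ✗
5: successors {2, 4}; ◇□p there: 2:T, 4:T. ✓
— 3 worlds.

2 and 3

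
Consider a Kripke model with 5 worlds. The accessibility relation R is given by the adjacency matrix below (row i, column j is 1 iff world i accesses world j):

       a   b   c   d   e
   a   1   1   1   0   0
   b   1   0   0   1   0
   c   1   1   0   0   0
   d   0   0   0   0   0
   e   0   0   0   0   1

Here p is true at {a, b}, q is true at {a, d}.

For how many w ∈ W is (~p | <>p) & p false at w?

3

a: ~p | <>p is T, p is T. ✓
b: ~p | <>p is T, p is T. ✓
c: ~p | <>p is T, p is F. ✗
d: ~p | <>p is T, p is F. ✗
e: ~p | <>p is T, p is F. ✗
Satisfying worlds: {a, b}.
So (~p | <>p) & p fails at the other 3 worlds.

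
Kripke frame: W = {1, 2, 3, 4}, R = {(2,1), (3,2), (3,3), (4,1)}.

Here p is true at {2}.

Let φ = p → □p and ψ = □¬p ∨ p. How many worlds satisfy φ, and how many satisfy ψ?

For p → □p:
1: p is F, □p is T. ✓
2: p is T, □p is F. ✗
3: p is F, □p is F. ✓
4: p is F, □p is F. ✓
— 3 worlds.
For □¬p ∨ p:
1: □¬p is T, p is F. ✓
2: □¬p is T, p is T. ✓
3: □¬p is F, p is F. ✗
4: □¬p is T, p is F. ✓
— 3 worlds.

3 and 3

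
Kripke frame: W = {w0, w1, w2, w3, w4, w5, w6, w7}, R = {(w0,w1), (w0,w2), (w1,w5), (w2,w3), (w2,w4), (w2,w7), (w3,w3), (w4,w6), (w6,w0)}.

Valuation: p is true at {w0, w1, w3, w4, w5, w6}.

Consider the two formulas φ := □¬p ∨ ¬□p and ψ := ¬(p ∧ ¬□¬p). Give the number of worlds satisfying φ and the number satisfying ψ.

For □¬p ∨ ¬□p:
w0: □¬p is F, ¬□p is T. ✓
w1: □¬p is F, ¬□p is F. ✗
w2: □¬p is F, ¬□p is T. ✓
w3: □¬p is F, ¬□p is F. ✗
w4: □¬p is F, ¬□p is F. ✗
w5: □¬p is T, ¬□p is F. ✓
w6: □¬p is F, ¬□p is F. ✗
w7: □¬p is T, ¬□p is F. ✓
— 4 worlds.
For ¬(p ∧ ¬□¬p):
w0: p ∧ ¬□¬p is T. ✗
w1: p ∧ ¬□¬p is T. ✗
w2: p ∧ ¬□¬p is F. ✓
w3: p ∧ ¬□¬p is T. ✗
w4: p ∧ ¬□¬p is T. ✗
w5: p ∧ ¬□¬p is F. ✓
w6: p ∧ ¬□¬p is T. ✗
w7: p ∧ ¬□¬p is F. ✓
— 3 worlds.

4 and 3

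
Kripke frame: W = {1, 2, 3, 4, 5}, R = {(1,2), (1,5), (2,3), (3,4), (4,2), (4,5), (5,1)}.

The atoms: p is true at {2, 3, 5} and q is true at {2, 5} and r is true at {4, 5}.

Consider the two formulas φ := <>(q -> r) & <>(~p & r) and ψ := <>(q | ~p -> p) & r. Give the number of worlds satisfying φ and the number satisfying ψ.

1 and 1

For <>(q -> r) & <>(~p & r):
1: <>(q -> r) is T, <>(~p & r) is F. ✗
2: <>(q -> r) is T, <>(~p & r) is F. ✗
3: <>(q -> r) is T, <>(~p & r) is T. ✓
4: <>(q -> r) is T, <>(~p & r) is F. ✗
5: <>(q -> r) is T, <>(~p & r) is F. ✗
— 1 world.
For <>(q | ~p -> p) & r:
1: <>(q | ~p -> p) is T, r is F. ✗
2: <>(q | ~p -> p) is T, r is F. ✗
3: <>(q | ~p -> p) is F, r is F. ✗
4: <>(q | ~p -> p) is T, r is T. ✓
5: <>(q | ~p -> p) is F, r is T. ✗
— 1 world.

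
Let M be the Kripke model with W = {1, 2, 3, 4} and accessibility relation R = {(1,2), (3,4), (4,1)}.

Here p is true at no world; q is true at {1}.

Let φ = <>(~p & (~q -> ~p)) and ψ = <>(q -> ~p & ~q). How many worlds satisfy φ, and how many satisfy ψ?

3 and 2

For <>(~p & (~q -> ~p)):
1: successors {2}; ~p & (~q -> ~p) there: 2:T. ✓
2: no successors, so <>(~p & (~q -> ~p)) fails. ✗
3: successors {4}; ~p & (~q -> ~p) there: 4:T. ✓
4: successors {1}; ~p & (~q -> ~p) there: 1:T. ✓
— 3 worlds.
For <>(q -> ~p & ~q):
1: successors {2}; q -> ~p & ~q there: 2:T. ✓
2: no successors, so <>(q -> ~p & ~q) fails. ✗
3: successors {4}; q -> ~p & ~q there: 4:T. ✓
4: successors {1}; q -> ~p & ~q there: 1:F. ✗
— 2 worlds.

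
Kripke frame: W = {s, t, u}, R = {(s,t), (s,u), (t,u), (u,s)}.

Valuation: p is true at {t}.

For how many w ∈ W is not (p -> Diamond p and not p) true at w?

s: p -> Diamond p and not p is T. ✗
t: p -> Diamond p and not p is F. ✓
u: p -> Diamond p and not p is T. ✗
Satisfying worlds: {t}.

1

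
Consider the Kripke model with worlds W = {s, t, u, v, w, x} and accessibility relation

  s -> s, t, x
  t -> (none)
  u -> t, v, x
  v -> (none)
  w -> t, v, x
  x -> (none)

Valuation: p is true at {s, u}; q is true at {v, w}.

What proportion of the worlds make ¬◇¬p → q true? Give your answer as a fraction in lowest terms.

2/3

s: ¬◇¬p is F, q is F. ✓
t: ¬◇¬p is T, q is F. ✗
u: ¬◇¬p is F, q is F. ✓
v: ¬◇¬p is T, q is T. ✓
w: ¬◇¬p is F, q is T. ✓
x: ¬◇¬p is T, q is F. ✗
That's 4 of 6 worlds, so 4/6 = 2/3.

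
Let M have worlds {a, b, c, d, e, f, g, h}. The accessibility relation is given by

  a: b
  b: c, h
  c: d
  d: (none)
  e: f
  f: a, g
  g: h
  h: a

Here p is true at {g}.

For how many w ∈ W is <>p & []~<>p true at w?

a: <>p is F, []~<>p is T. ✗
b: <>p is F, []~<>p is T. ✗
c: <>p is F, []~<>p is T. ✗
d: <>p is F, []~<>p is T. ✗
e: <>p is F, []~<>p is F. ✗
f: <>p is T, []~<>p is T. ✓
g: <>p is F, []~<>p is T. ✗
h: <>p is F, []~<>p is T. ✗
Satisfying worlds: {f}.

1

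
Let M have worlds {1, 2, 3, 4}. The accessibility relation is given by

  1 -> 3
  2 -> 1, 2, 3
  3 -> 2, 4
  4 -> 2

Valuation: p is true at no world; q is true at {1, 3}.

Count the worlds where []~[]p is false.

0

1: successors {3}; ~[]p there: 3:T. ✓
2: successors {1, 2, 3}; ~[]p there: 1:T, 2:T, 3:T. ✓
3: successors {2, 4}; ~[]p there: 2:T, 4:T. ✓
4: successors {2}; ~[]p there: 2:T. ✓
Satisfying worlds: {1, 2, 3, 4}.
So []~[]p fails at the other 0 worlds.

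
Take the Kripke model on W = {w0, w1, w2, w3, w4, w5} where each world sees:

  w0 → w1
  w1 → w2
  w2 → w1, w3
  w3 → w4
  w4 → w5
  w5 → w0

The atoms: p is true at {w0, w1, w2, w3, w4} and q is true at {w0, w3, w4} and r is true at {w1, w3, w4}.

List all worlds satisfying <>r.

{w0, w2, w3}

w0: successors {w1}; r there: w1:T. ✓
w1: successors {w2}; r there: w2:F. ✗
w2: successors {w1, w3}; r there: w1:T, w3:T. ✓
w3: successors {w4}; r there: w4:T. ✓
w4: successors {w5}; r there: w5:F. ✗
w5: successors {w0}; r there: w0:F. ✗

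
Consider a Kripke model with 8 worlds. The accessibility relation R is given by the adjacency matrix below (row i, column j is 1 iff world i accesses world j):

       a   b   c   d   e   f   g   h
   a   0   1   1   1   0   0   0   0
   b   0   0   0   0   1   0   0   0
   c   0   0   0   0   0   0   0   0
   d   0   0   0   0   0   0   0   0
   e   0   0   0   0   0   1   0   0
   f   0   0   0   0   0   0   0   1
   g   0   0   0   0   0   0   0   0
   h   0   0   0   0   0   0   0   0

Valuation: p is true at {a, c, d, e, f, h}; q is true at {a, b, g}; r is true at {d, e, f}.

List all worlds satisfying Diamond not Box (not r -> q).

a: successors {b, c, d}; not Box (not r -> q) there: b:F, c:F, d:F. ✗
b: successors {e}; not Box (not r -> q) there: e:F. ✗
c: no successors, so Diamond not Box (not r -> q) fails. ✗
d: no successors, so Diamond not Box (not r -> q) fails. ✗
e: successors {f}; not Box (not r -> q) there: f:T. ✓
f: successors {h}; not Box (not r -> q) there: h:F. ✗
g: no successors, so Diamond not Box (not r -> q) fails. ✗
h: no successors, so Diamond not Box (not r -> q) fails. ✗

{e}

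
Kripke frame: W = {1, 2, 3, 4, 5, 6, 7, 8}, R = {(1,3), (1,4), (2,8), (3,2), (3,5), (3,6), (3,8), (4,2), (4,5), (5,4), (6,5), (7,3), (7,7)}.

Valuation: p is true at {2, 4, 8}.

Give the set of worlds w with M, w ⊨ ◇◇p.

{1, 3, 4, 5, 6, 7}

1: successors {3, 4}; ◇p there: 3:T, 4:T. ✓
2: successors {8}; ◇p there: 8:F. ✗
3: successors {2, 5, 6, 8}; ◇p there: 2:T, 5:T, 6:F, 8:F. ✓
4: successors {2, 5}; ◇p there: 2:T, 5:T. ✓
5: successors {4}; ◇p there: 4:T. ✓
6: successors {5}; ◇p there: 5:T. ✓
7: successors {3, 7}; ◇p there: 3:T, 7:F. ✓
8: no successors, so ◇◇p fails. ✗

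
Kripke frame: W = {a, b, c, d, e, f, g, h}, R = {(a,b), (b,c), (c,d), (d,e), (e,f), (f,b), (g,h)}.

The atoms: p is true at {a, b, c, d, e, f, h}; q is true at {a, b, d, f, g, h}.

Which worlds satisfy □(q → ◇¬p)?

a: successors {b}; q → ◇¬p there: b:F. ✗
b: successors {c}; q → ◇¬p there: c:T. ✓
c: successors {d}; q → ◇¬p there: d:F. ✗
d: successors {e}; q → ◇¬p there: e:T. ✓
e: successors {f}; q → ◇¬p there: f:F. ✗
f: successors {b}; q → ◇¬p there: b:F. ✗
g: successors {h}; q → ◇¬p there: h:F. ✗
h: no successors, so □(q → ◇¬p) holds vacuously. ✓

{b, d, h}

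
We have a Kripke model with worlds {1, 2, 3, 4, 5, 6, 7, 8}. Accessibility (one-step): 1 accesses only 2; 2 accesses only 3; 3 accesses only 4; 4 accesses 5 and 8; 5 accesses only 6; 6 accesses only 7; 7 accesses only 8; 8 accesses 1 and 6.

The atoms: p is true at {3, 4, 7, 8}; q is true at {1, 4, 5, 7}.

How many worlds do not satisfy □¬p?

1: successors {2}; ¬p there: 2:T. ✓
2: successors {3}; ¬p there: 3:F. ✗
3: successors {4}; ¬p there: 4:F. ✗
4: successors {5, 8}; ¬p there: 5:T, 8:F. ✗
5: successors {6}; ¬p there: 6:T. ✓
6: successors {7}; ¬p there: 7:F. ✗
7: successors {8}; ¬p there: 8:F. ✗
8: successors {1, 6}; ¬p there: 1:T, 6:T. ✓
Satisfying worlds: {1, 5, 8}.
So □¬p fails at the other 5 worlds.

5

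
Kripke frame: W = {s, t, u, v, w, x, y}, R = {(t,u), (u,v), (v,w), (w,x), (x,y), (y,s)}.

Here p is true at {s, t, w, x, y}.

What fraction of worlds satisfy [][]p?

s: no successors, so [][]p holds vacuously. ✓
t: successors {u}; []p there: u:F. ✗
u: successors {v}; []p there: v:T. ✓
v: successors {w}; []p there: w:T. ✓
w: successors {x}; []p there: x:T. ✓
x: successors {y}; []p there: y:T. ✓
y: successors {s}; []p there: s:T. ✓
That's 6 of 7 worlds, so 6/7.

6/7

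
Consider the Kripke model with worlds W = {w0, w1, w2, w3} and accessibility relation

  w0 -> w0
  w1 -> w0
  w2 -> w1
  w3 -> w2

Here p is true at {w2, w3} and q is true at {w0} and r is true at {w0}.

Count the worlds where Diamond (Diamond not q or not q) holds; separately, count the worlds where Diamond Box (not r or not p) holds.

2 and 4

For Diamond (Diamond not q or not q):
w0: successors {w0}; Diamond not q or not q there: w0:F. ✗
w1: successors {w0}; Diamond not q or not q there: w0:F. ✗
w2: successors {w1}; Diamond not q or not q there: w1:T. ✓
w3: successors {w2}; Diamond not q or not q there: w2:T. ✓
— 2 worlds.
For Diamond Box (not r or not p):
w0: successors {w0}; Box (not r or not p) there: w0:T. ✓
w1: successors {w0}; Box (not r or not p) there: w0:T. ✓
w2: successors {w1}; Box (not r or not p) there: w1:T. ✓
w3: successors {w2}; Box (not r or not p) there: w2:T. ✓
— 4 worlds.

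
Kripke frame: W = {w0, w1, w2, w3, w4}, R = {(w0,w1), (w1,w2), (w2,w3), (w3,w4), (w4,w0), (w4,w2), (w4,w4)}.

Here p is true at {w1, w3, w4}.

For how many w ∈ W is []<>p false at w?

w0: successors {w1}; <>p there: w1:F. ✗
w1: successors {w2}; <>p there: w2:T. ✓
w2: successors {w3}; <>p there: w3:T. ✓
w3: successors {w4}; <>p there: w4:T. ✓
w4: successors {w0, w2, w4}; <>p there: w0:T, w2:T, w4:T. ✓
Satisfying worlds: {w1, w2, w3, w4}.
So []<>p fails at the other 1 world.

1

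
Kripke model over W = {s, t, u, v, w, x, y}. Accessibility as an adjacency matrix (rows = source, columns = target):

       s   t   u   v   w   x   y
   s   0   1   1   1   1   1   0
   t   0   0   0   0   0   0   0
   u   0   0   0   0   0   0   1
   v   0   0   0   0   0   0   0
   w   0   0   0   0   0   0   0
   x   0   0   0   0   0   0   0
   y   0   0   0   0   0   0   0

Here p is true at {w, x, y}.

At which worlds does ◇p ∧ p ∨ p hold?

{w, x, y}

s: ◇p ∧ p is F, p is F. ✗
t: ◇p ∧ p is F, p is F. ✗
u: ◇p ∧ p is F, p is F. ✗
v: ◇p ∧ p is F, p is F. ✗
w: ◇p ∧ p is F, p is T. ✓
x: ◇p ∧ p is F, p is T. ✓
y: ◇p ∧ p is F, p is T. ✓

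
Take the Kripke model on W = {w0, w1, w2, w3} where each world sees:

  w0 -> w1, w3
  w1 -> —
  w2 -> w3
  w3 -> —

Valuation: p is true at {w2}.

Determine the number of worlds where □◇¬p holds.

w0: successors {w1, w3}; ◇¬p there: w1:F, w3:F. ✗
w1: no successors, so □◇¬p holds vacuously. ✓
w2: successors {w3}; ◇¬p there: w3:F. ✗
w3: no successors, so □◇¬p holds vacuously. ✓
Satisfying worlds: {w1, w3}.

2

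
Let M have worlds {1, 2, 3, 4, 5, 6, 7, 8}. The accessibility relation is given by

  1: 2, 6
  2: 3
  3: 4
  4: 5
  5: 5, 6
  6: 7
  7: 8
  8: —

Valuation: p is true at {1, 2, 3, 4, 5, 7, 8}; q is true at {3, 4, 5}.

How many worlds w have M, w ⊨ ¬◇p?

1

1: ◇p is T. ✗
2: ◇p is T. ✗
3: ◇p is T. ✗
4: ◇p is T. ✗
5: ◇p is T. ✗
6: ◇p is T. ✗
7: ◇p is T. ✗
8: ◇p is F. ✓
Satisfying worlds: {8}.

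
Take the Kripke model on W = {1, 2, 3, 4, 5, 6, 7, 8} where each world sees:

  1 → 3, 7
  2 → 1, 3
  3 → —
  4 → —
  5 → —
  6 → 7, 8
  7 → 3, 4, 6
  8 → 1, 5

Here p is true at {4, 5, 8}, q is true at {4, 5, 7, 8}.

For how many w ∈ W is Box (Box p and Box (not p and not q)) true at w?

1: successors {3, 7}; Box p and Box (not p and not q) there: 3:T, 7:F. ✗
2: successors {1, 3}; Box p and Box (not p and not q) there: 1:F, 3:T. ✗
3: no successors, so Box (Box p and Box (not p and not q)) holds vacuously. ✓
4: no successors, so Box (Box p and Box (not p and not q)) holds vacuously. ✓
5: no successors, so Box (Box p and Box (not p and not q)) holds vacuously. ✓
6: successors {7, 8}; Box p and Box (not p and not q) there: 7:F, 8:F. ✗
7: successors {3, 4, 6}; Box p and Box (not p and not q) there: 3:T, 4:T, 6:F. ✗
8: successors {1, 5}; Box p and Box (not p and not q) there: 1:F, 5:T. ✗
Satisfying worlds: {3, 4, 5}.

3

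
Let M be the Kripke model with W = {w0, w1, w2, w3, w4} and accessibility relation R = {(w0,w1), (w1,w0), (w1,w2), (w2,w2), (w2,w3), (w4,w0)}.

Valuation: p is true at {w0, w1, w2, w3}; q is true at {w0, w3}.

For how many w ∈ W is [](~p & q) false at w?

4

w0: successors {w1}; ~p & q there: w1:F. ✗
w1: successors {w0, w2}; ~p & q there: w0:F, w2:F. ✗
w2: successors {w2, w3}; ~p & q there: w2:F, w3:F. ✗
w3: no successors, so [](~p & q) holds vacuously. ✓
w4: successors {w0}; ~p & q there: w0:F. ✗
Satisfying worlds: {w3}.
So [](~p & q) fails at the other 4 worlds.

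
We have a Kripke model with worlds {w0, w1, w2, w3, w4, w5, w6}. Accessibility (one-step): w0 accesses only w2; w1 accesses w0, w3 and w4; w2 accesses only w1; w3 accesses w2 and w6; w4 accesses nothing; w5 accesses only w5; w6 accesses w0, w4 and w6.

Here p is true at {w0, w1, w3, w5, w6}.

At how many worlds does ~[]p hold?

4

w0: []p is F. ✓
w1: []p is F. ✓
w2: []p is T. ✗
w3: []p is F. ✓
w4: []p is T. ✗
w5: []p is T. ✗
w6: []p is F. ✓
Satisfying worlds: {w0, w1, w3, w6}.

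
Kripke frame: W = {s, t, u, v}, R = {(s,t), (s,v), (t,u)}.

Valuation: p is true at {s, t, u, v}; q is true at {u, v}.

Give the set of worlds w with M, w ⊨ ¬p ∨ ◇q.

s: ¬p is F, ◇q is T. ✓
t: ¬p is F, ◇q is T. ✓
u: ¬p is F, ◇q is F. ✗
v: ¬p is F, ◇q is F. ✗

{s, t}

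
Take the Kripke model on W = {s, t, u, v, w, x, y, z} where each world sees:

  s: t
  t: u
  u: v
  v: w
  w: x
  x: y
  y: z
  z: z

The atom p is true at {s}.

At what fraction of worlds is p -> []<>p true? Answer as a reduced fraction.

7/8

s: p is T, []<>p is F. ✗
t: p is F, []<>p is F. ✓
u: p is F, []<>p is F. ✓
v: p is F, []<>p is F. ✓
w: p is F, []<>p is F. ✓
x: p is F, []<>p is F. ✓
y: p is F, []<>p is F. ✓
z: p is F, []<>p is F. ✓
That's 7 of 8 worlds, so 7/8.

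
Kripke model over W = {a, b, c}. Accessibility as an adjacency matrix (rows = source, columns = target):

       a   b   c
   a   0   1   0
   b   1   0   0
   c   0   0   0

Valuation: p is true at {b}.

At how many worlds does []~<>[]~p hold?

2

a: successors {b}; ~<>[]~p there: b:T. ✓
b: successors {a}; ~<>[]~p there: a:F. ✗
c: no successors, so []~<>[]~p holds vacuously. ✓
Satisfying worlds: {a, c}.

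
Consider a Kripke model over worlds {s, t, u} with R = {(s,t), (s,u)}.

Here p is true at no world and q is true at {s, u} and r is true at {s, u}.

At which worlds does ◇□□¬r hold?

{s}

s: successors {t, u}; □□¬r there: t:T, u:T. ✓
t: no successors, so ◇□□¬r fails. ✗
u: no successors, so ◇□□¬r fails. ✗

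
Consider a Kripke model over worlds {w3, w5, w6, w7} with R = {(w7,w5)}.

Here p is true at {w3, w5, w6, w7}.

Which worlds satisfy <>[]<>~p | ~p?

{w7}

w3: <>[]<>~p is F, ~p is F. ✗
w5: <>[]<>~p is F, ~p is F. ✗
w6: <>[]<>~p is F, ~p is F. ✗
w7: <>[]<>~p is T, ~p is F. ✓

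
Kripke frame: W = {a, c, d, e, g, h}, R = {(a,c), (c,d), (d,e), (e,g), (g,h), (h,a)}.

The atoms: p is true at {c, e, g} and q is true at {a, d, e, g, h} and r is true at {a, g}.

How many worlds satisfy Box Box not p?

a: successors {c}; Box not p there: c:T. ✓
c: successors {d}; Box not p there: d:F. ✗
d: successors {e}; Box not p there: e:F. ✗
e: successors {g}; Box not p there: g:T. ✓
g: successors {h}; Box not p there: h:T. ✓
h: successors {a}; Box not p there: a:F. ✗
Satisfying worlds: {a, e, g}.

3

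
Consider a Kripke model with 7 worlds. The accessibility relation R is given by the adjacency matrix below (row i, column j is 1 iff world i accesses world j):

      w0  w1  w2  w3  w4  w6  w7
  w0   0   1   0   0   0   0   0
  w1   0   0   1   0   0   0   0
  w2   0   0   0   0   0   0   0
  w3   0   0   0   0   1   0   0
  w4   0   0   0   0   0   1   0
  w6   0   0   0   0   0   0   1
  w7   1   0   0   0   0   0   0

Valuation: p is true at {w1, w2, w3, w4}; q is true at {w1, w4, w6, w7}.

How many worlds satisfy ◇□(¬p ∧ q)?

w0: successors {w1}; □(¬p ∧ q) there: w1:F. ✗
w1: successors {w2}; □(¬p ∧ q) there: w2:T. ✓
w2: no successors, so ◇□(¬p ∧ q) fails. ✗
w3: successors {w4}; □(¬p ∧ q) there: w4:T. ✓
w4: successors {w6}; □(¬p ∧ q) there: w6:T. ✓
w6: successors {w7}; □(¬p ∧ q) there: w7:F. ✗
w7: successors {w0}; □(¬p ∧ q) there: w0:F. ✗
Satisfying worlds: {w1, w3, w4}.

3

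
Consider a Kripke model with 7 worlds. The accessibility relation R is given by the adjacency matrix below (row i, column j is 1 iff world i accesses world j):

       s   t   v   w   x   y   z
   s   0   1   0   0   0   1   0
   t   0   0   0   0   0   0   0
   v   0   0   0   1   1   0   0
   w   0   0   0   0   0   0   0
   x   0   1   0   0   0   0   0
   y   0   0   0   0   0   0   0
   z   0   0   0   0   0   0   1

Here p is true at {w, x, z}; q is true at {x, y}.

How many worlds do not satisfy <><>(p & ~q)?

s: successors {t, y}; <>(p & ~q) there: t:F, y:F. ✗
t: no successors, so <><>(p & ~q) fails. ✗
v: successors {w, x}; <>(p & ~q) there: w:F, x:F. ✗
w: no successors, so <><>(p & ~q) fails. ✗
x: successors {t}; <>(p & ~q) there: t:F. ✗
y: no successors, so <><>(p & ~q) fails. ✗
z: successors {z}; <>(p & ~q) there: z:T. ✓
Satisfying worlds: {z}.
So <><>(p & ~q) fails at the other 6 worlds.

6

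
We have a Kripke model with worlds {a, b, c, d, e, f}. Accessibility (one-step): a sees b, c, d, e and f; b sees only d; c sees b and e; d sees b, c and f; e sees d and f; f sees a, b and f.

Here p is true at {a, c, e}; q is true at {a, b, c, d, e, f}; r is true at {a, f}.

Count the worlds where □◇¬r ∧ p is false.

3

a: □◇¬r is T, p is T. ✓
b: □◇¬r is T, p is F. ✗
c: □◇¬r is T, p is T. ✓
d: □◇¬r is T, p is F. ✗
e: □◇¬r is T, p is T. ✓
f: □◇¬r is T, p is F. ✗
Satisfying worlds: {a, c, e}.
So □◇¬r ∧ p fails at the other 3 worlds.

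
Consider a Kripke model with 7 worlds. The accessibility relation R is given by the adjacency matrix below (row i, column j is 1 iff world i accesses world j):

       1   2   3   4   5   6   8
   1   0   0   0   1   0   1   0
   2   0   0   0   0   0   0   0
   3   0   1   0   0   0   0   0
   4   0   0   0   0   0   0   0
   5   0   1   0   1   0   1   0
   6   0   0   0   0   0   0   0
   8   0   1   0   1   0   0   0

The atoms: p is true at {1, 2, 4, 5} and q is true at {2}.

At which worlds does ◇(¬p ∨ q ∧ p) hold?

1: successors {4, 6}; ¬p ∨ q ∧ p there: 4:F, 6:T. ✓
2: no successors, so ◇(¬p ∨ q ∧ p) fails. ✗
3: successors {2}; ¬p ∨ q ∧ p there: 2:T. ✓
4: no successors, so ◇(¬p ∨ q ∧ p) fails. ✗
5: successors {2, 4, 6}; ¬p ∨ q ∧ p there: 2:T, 4:F, 6:T. ✓
6: no successors, so ◇(¬p ∨ q ∧ p) fails. ✗
8: successors {2, 4}; ¬p ∨ q ∧ p there: 2:T, 4:F. ✓

{1, 3, 5, 8}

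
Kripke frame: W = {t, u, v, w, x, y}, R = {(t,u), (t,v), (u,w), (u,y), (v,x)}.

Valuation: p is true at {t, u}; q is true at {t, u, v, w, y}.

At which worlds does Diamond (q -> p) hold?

t: successors {u, v}; q -> p there: u:T, v:F. ✓
u: successors {w, y}; q -> p there: w:F, y:F. ✗
v: successors {x}; q -> p there: x:T. ✓
w: no successors, so Diamond (q -> p) fails. ✗
x: no successors, so Diamond (q -> p) fails. ✗
y: no successors, so Diamond (q -> p) fails. ✗

{t, v}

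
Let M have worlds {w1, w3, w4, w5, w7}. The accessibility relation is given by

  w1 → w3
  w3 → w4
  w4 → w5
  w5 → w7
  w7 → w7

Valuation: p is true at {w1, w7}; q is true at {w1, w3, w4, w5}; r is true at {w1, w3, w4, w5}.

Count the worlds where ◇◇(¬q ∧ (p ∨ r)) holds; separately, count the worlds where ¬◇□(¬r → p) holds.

For ◇◇(¬q ∧ (p ∨ r)):
w1: successors {w3}; ◇(¬q ∧ (p ∨ r)) there: w3:F. ✗
w3: successors {w4}; ◇(¬q ∧ (p ∨ r)) there: w4:F. ✗
w4: successors {w5}; ◇(¬q ∧ (p ∨ r)) there: w5:T. ✓
w5: successors {w7}; ◇(¬q ∧ (p ∨ r)) there: w7:T. ✓
w7: successors {w7}; ◇(¬q ∧ (p ∨ r)) there: w7:T. ✓
— 3 worlds.
For ¬◇□(¬r → p):
w1: ◇□(¬r → p) is T. ✗
w3: ◇□(¬r → p) is T. ✗
w4: ◇□(¬r → p) is T. ✗
w5: ◇□(¬r → p) is T. ✗
w7: ◇□(¬r → p) is T. ✗
— 0 worlds.

3 and 0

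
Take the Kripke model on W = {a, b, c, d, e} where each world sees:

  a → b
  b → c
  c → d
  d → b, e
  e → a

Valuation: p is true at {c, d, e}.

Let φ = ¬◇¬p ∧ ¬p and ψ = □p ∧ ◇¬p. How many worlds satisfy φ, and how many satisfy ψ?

For ¬◇¬p ∧ ¬p:
a: ¬◇¬p is F, ¬p is T. ✗
b: ¬◇¬p is T, ¬p is T. ✓
c: ¬◇¬p is T, ¬p is F. ✗
d: ¬◇¬p is F, ¬p is F. ✗
e: ¬◇¬p is F, ¬p is F. ✗
— 1 world.
For □p ∧ ◇¬p:
a: □p is F, ◇¬p is T. ✗
b: □p is T, ◇¬p is F. ✗
c: □p is T, ◇¬p is F. ✗
d: □p is F, ◇¬p is T. ✗
e: □p is F, ◇¬p is T. ✗
— 0 worlds.

1 and 0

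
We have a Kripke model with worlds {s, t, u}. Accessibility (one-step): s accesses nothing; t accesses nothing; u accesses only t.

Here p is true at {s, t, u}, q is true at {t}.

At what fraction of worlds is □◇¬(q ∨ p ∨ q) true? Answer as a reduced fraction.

s: no successors, so □◇¬(q ∨ p ∨ q) holds vacuously. ✓
t: no successors, so □◇¬(q ∨ p ∨ q) holds vacuously. ✓
u: successors {t}; ◇¬(q ∨ p ∨ q) there: t:F. ✗
That's 2 of 3 worlds, so 2/3.

2/3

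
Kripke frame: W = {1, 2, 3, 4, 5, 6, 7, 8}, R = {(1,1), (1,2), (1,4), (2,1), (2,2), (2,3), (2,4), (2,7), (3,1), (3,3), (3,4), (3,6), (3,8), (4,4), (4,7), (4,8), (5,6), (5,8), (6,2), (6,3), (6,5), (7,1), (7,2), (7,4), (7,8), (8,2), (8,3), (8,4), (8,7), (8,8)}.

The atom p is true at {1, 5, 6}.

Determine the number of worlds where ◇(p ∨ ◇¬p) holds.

8

1: successors {1, 2, 4}; p ∨ ◇¬p there: 1:T, 2:T, 4:T. ✓
2: successors {1, 2, 3, 4, 7}; p ∨ ◇¬p there: 1:T, 2:T, 3:T, 4:T, 7:T. ✓
3: successors {1, 3, 4, 6, 8}; p ∨ ◇¬p there: 1:T, 3:T, 4:T, 6:T, 8:T. ✓
4: successors {4, 7, 8}; p ∨ ◇¬p there: 4:T, 7:T, 8:T. ✓
5: successors {6, 8}; p ∨ ◇¬p there: 6:T, 8:T. ✓
6: successors {2, 3, 5}; p ∨ ◇¬p there: 2:T, 3:T, 5:T. ✓
7: successors {1, 2, 4, 8}; p ∨ ◇¬p there: 1:T, 2:T, 4:T, 8:T. ✓
8: successors {2, 3, 4, 7, 8}; p ∨ ◇¬p there: 2:T, 3:T, 4:T, 7:T, 8:T. ✓
Satisfying worlds: {1, 2, 3, 4, 5, 6, 7, 8}.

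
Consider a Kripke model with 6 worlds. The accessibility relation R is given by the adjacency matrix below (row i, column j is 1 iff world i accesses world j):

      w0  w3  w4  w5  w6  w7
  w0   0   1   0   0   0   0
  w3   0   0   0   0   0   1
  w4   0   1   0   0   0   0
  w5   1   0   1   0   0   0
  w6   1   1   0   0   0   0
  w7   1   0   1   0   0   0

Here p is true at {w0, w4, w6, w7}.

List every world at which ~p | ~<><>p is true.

{w3, w5, w7}

w0: ~p is F, ~<><>p is F. ✗
w3: ~p is T, ~<><>p is F. ✓
w4: ~p is F, ~<><>p is F. ✗
w5: ~p is T, ~<><>p is T. ✓
w6: ~p is F, ~<><>p is F. ✗
w7: ~p is F, ~<><>p is T. ✓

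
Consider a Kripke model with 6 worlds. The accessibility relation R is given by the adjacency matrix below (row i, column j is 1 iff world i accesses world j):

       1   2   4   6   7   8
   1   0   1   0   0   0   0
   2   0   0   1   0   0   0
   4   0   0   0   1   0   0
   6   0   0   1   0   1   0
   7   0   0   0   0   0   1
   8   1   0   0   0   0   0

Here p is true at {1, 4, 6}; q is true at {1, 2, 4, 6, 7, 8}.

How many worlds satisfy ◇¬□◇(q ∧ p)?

2

1: successors {2}; ¬□◇(q ∧ p) there: 2:F. ✗
2: successors {4}; ¬□◇(q ∧ p) there: 4:F. ✗
4: successors {6}; ¬□◇(q ∧ p) there: 6:T. ✓
6: successors {4, 7}; ¬□◇(q ∧ p) there: 4:F, 7:F. ✗
7: successors {8}; ¬□◇(q ∧ p) there: 8:T. ✓
8: successors {1}; ¬□◇(q ∧ p) there: 1:F. ✗
Satisfying worlds: {4, 7}.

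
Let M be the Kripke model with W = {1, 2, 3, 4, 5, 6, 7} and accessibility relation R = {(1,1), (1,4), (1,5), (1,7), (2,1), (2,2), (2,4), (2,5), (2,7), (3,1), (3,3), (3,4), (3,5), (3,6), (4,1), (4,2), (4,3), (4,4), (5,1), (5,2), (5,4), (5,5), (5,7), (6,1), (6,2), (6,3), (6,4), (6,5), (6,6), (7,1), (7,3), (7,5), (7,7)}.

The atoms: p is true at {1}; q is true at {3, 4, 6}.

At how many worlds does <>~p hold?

1: successors {1, 4, 5, 7}; ~p there: 1:F, 4:T, 5:T, 7:T. ✓
2: successors {1, 2, 4, 5, 7}; ~p there: 1:F, 2:T, 4:T, 5:T, 7:T. ✓
3: successors {1, 3, 4, 5, 6}; ~p there: 1:F, 3:T, 4:T, 5:T, 6:T. ✓
4: successors {1, 2, 3, 4}; ~p there: 1:F, 2:T, 3:T, 4:T. ✓
5: successors {1, 2, 4, 5, 7}; ~p there: 1:F, 2:T, 4:T, 5:T, 7:T. ✓
6: successors {1, 2, 3, 4, 5, 6}; ~p there: 1:F, 2:T, 3:T, 4:T, 5:T, 6:T. ✓
7: successors {1, 3, 5, 7}; ~p there: 1:F, 3:T, 5:T, 7:T. ✓
Satisfying worlds: {1, 2, 3, 4, 5, 6, 7}.

7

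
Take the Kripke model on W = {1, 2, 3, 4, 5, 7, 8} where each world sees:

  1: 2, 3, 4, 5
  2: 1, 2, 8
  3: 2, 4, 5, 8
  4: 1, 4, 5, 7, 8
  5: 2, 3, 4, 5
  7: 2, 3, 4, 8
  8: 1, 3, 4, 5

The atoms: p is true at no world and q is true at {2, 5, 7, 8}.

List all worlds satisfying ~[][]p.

1: [][]p is F. ✓
2: [][]p is F. ✓
3: [][]p is F. ✓
4: [][]p is F. ✓
5: [][]p is F. ✓
7: [][]p is F. ✓
8: [][]p is F. ✓

{1, 2, 3, 4, 5, 7, 8}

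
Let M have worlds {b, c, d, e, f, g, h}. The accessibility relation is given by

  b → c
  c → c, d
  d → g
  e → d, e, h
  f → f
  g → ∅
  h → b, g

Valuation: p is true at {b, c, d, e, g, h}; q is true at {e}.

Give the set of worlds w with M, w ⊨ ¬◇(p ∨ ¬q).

{g}

b: ◇(p ∨ ¬q) is T. ✗
c: ◇(p ∨ ¬q) is T. ✗
d: ◇(p ∨ ¬q) is T. ✗
e: ◇(p ∨ ¬q) is T. ✗
f: ◇(p ∨ ¬q) is T. ✗
g: ◇(p ∨ ¬q) is F. ✓
h: ◇(p ∨ ¬q) is T. ✗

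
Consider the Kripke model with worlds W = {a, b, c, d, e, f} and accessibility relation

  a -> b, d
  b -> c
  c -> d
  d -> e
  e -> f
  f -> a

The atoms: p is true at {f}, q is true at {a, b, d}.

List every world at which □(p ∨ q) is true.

{a, c, e, f}

a: successors {b, d}; p ∨ q there: b:T, d:T. ✓
b: successors {c}; p ∨ q there: c:F. ✗
c: successors {d}; p ∨ q there: d:T. ✓
d: successors {e}; p ∨ q there: e:F. ✗
e: successors {f}; p ∨ q there: f:T. ✓
f: successors {a}; p ∨ q there: a:T. ✓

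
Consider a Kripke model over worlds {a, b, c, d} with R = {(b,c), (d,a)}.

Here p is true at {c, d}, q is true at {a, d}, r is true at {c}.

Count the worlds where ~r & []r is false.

a: ~r is T, []r is T. ✓
b: ~r is T, []r is T. ✓
c: ~r is F, []r is T. ✗
d: ~r is T, []r is F. ✗
Satisfying worlds: {a, b}.
So ~r & []r fails at the other 2 worlds.

2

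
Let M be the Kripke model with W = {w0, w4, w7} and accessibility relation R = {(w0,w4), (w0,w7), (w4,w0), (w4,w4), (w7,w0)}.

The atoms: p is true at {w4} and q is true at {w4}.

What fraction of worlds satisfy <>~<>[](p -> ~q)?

2/3

w0: successors {w4, w7}; ~<>[](p -> ~q) there: w4:T, w7:T. ✓
w4: successors {w0, w4}; ~<>[](p -> ~q) there: w0:F, w4:T. ✓
w7: successors {w0}; ~<>[](p -> ~q) there: w0:F. ✗
That's 2 of 3 worlds, so 2/3.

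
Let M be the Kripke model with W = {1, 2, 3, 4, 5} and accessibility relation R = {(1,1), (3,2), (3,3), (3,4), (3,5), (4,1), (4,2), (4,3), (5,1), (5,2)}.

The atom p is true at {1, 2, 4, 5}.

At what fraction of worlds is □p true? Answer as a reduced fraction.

3/5

1: successors {1}; p there: 1:T. ✓
2: no successors, so □p holds vacuously. ✓
3: successors {2, 3, 4, 5}; p there: 2:T, 3:F, 4:T, 5:T. ✗
4: successors {1, 2, 3}; p there: 1:T, 2:T, 3:F. ✗
5: successors {1, 2}; p there: 1:T, 2:T. ✓
That's 3 of 5 worlds, so 3/5.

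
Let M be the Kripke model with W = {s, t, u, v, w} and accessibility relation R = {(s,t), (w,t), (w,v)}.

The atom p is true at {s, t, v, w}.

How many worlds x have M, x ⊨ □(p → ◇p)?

3

s: successors {t}; p → ◇p there: t:F. ✗
t: no successors, so □(p → ◇p) holds vacuously. ✓
u: no successors, so □(p → ◇p) holds vacuously. ✓
v: no successors, so □(p → ◇p) holds vacuously. ✓
w: successors {t, v}; p → ◇p there: t:F, v:F. ✗
Satisfying worlds: {t, u, v}.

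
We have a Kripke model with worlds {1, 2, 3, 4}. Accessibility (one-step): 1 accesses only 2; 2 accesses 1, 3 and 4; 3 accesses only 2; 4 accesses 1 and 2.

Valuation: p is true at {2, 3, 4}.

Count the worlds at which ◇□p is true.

2

1: successors {2}; □p there: 2:F. ✗
2: successors {1, 3, 4}; □p there: 1:T, 3:T, 4:F. ✓
3: successors {2}; □p there: 2:F. ✗
4: successors {1, 2}; □p there: 1:T, 2:F. ✓
Satisfying worlds: {2, 4}.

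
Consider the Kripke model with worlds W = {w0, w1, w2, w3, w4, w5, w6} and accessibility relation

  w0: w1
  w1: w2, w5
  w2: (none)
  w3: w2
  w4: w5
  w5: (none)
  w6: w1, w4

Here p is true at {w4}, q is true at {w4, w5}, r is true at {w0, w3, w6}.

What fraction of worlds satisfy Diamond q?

w0: successors {w1}; q there: w1:F. ✗
w1: successors {w2, w5}; q there: w2:F, w5:T. ✓
w2: no successors, so Diamond q fails. ✗
w3: successors {w2}; q there: w2:F. ✗
w4: successors {w5}; q there: w5:T. ✓
w5: no successors, so Diamond q fails. ✗
w6: successors {w1, w4}; q there: w1:F, w4:T. ✓
That's 3 of 7 worlds, so 3/7.

3/7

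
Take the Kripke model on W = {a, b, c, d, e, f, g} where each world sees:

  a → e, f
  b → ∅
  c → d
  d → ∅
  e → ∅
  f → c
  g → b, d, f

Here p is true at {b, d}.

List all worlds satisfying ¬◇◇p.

a: ◇◇p is F. ✓
b: ◇◇p is F. ✓
c: ◇◇p is F. ✓
d: ◇◇p is F. ✓
e: ◇◇p is F. ✓
f: ◇◇p is T. ✗
g: ◇◇p is F. ✓

{a, b, c, d, e, g}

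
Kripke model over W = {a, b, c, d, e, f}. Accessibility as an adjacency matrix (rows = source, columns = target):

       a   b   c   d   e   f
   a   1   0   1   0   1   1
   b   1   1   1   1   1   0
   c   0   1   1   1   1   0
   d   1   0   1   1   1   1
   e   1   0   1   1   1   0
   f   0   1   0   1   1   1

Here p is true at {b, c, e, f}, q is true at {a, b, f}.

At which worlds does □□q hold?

∅

a: successors {a, c, e, f}; □q there: a:F, c:F, e:F, f:F. ✗
b: successors {a, b, c, d, e}; □q there: a:F, b:F, c:F, d:F, e:F. ✗
c: successors {b, c, d, e}; □q there: b:F, c:F, d:F, e:F. ✗
d: successors {a, c, d, e, f}; □q there: a:F, c:F, d:F, e:F, f:F. ✗
e: successors {a, c, d, e}; □q there: a:F, c:F, d:F, e:F. ✗
f: successors {b, d, e, f}; □q there: b:F, d:F, e:F, f:F. ✗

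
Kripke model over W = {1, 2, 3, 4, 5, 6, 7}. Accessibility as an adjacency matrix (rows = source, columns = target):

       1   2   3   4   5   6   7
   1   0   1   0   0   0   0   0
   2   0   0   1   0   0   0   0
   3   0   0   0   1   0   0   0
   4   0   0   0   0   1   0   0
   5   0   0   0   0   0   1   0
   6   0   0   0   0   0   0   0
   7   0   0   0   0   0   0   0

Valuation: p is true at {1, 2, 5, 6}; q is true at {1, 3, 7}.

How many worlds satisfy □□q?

4

1: successors {2}; □q there: 2:T. ✓
2: successors {3}; □q there: 3:F. ✗
3: successors {4}; □q there: 4:F. ✗
4: successors {5}; □q there: 5:F. ✗
5: successors {6}; □q there: 6:T. ✓
6: no successors, so □□q holds vacuously. ✓
7: no successors, so □□q holds vacuously. ✓
Satisfying worlds: {1, 5, 6, 7}.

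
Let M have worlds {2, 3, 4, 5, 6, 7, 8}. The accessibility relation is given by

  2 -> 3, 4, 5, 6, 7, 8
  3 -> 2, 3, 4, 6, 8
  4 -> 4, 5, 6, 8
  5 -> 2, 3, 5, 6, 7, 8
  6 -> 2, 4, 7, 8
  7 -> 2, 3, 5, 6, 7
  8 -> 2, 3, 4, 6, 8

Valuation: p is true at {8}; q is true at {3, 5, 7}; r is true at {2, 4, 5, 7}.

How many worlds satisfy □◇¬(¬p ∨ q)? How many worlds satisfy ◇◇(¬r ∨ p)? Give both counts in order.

3 and 7

For □◇¬(¬p ∨ q):
2: successors {3, 4, 5, 6, 7, 8}; ◇¬(¬p ∨ q) there: 3:T, 4:T, 5:T, 6:T, 7:F, 8:T. ✗
3: successors {2, 3, 4, 6, 8}; ◇¬(¬p ∨ q) there: 2:T, 3:T, 4:T, 6:T, 8:T. ✓
4: successors {4, 5, 6, 8}; ◇¬(¬p ∨ q) there: 4:T, 5:T, 6:T, 8:T. ✓
5: successors {2, 3, 5, 6, 7, 8}; ◇¬(¬p ∨ q) there: 2:T, 3:T, 5:T, 6:T, 7:F, 8:T. ✗
6: successors {2, 4, 7, 8}; ◇¬(¬p ∨ q) there: 2:T, 4:T, 7:F, 8:T. ✗
7: successors {2, 3, 5, 6, 7}; ◇¬(¬p ∨ q) there: 2:T, 3:T, 5:T, 6:T, 7:F. ✗
8: successors {2, 3, 4, 6, 8}; ◇¬(¬p ∨ q) there: 2:T, 3:T, 4:T, 6:T, 8:T. ✓
— 3 worlds.
For ◇◇(¬r ∨ p):
2: successors {3, 4, 5, 6, 7, 8}; ◇(¬r ∨ p) there: 3:T, 4:T, 5:T, 6:T, 7:T, 8:T. ✓
3: successors {2, 3, 4, 6, 8}; ◇(¬r ∨ p) there: 2:T, 3:T, 4:T, 6:T, 8:T. ✓
4: successors {4, 5, 6, 8}; ◇(¬r ∨ p) there: 4:T, 5:T, 6:T, 8:T. ✓
5: successors {2, 3, 5, 6, 7, 8}; ◇(¬r ∨ p) there: 2:T, 3:T, 5:T, 6:T, 7:T, 8:T. ✓
6: successors {2, 4, 7, 8}; ◇(¬r ∨ p) there: 2:T, 4:T, 7:T, 8:T. ✓
7: successors {2, 3, 5, 6, 7}; ◇(¬r ∨ p) there: 2:T, 3:T, 5:T, 6:T, 7:T. ✓
8: successors {2, 3, 4, 6, 8}; ◇(¬r ∨ p) there: 2:T, 3:T, 4:T, 6:T, 8:T. ✓
— 7 worlds.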